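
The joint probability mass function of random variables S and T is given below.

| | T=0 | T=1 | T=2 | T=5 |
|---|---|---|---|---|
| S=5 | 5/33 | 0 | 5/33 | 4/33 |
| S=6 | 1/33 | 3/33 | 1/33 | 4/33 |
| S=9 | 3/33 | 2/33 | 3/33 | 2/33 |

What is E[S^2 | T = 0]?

P(T = 0) = 3/11.
Σ S^2·P over the event = 25·(5/33) + 36·(1/33) + 81·(3/33) = 404/33.
E[S^2 | T = 0] = (404/33) / (3/11) = 404/9.

404/9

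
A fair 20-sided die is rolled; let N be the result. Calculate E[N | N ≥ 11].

Given N ≥ 11, N is equally likely to be any of {11, 12, 13, 14, 15, 16, 17, 18, 19, 20}.
E[N | N ≥ 11] = (11 + 12 + 13 + 14 + 15 + 16 + 17 + 18 + 19 + 20) / 10 = 31/2.

31/2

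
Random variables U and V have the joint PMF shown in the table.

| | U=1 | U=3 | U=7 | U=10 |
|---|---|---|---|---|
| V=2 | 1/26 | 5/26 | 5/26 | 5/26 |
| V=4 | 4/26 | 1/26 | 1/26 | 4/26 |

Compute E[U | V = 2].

P(V = 2) = 8/13.
Σ U·P over the event = 1·(1/26) + 3·(5/26) + 7·(5/26) + 10·(5/26) = 101/26.
E[U | V = 2] = (101/26) / (8/13) = 101/16.

101/16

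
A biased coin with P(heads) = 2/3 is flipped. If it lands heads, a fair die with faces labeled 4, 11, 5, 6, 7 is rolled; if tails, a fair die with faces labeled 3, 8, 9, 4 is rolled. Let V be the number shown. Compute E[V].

E[V | heads] = (4+11+5+6+7)/5 = 33/5.
E[V | tails] = (3+8+9+4)/4 = 6.
By the law of total expectation,
E[V] = (2/3)·(33/5) + (1/3)·(6) = 32/5.

32/5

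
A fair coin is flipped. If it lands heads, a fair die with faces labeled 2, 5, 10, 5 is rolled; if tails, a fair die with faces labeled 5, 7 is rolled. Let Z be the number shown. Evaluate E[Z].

E[Z | heads] = (2+5+10+5)/4 = 11/2.
E[Z | tails] = (5+7)/2 = 6.
By the law of total expectation,
E[Z] = (1/2)·(11/2) + (1/2)·(6) = 23/4.

23/4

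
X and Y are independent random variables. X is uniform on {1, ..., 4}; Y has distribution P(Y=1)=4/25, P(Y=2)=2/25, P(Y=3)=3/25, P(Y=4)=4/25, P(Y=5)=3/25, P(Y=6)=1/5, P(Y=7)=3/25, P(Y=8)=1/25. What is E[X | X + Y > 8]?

42/13

P(X + Y > 8) = 13/50.
Summing X·P(x,y) over outcomes with X + Y > 8 gives 21/25.
E[X | X + Y > 8] = (21/25) / (13/50) = 42/13.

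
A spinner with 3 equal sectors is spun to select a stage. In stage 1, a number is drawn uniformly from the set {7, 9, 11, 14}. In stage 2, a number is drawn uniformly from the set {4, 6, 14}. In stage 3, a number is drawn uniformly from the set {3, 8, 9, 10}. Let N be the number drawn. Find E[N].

103/12

E[N | stage 1] = (7+9+11+14)/4 = 41/4.
E[N | stage 2] = (4+6+14)/3 = 8.
E[N | stage 3] = (3+8+9+10)/4 = 15/2.
E[N] = (1/3)·(41/4) + (1/3)·(8) + (1/3)·(15/2) = 103/12.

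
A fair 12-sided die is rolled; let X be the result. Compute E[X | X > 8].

Given X > 8, X is equally likely to be any of {9, 10, 11, 12}.
E[X | X > 8] = (9 + 10 + 11 + 12) / 4 = 21/2.

21/2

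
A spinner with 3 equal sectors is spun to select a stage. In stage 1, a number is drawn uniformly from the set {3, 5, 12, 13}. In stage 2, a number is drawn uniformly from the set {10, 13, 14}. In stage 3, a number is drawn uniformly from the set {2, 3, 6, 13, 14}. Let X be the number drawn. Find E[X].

1691/180

E[X | stage 1] = (3+5+12+13)/4 = 33/4.
E[X | stage 2] = (10+13+14)/3 = 37/3.
E[X | stage 3] = (2+3+6+13+14)/5 = 38/5.
E[X] = (1/3)·(33/4) + (1/3)·(37/3) + (1/3)·(38/5) = 1691/180.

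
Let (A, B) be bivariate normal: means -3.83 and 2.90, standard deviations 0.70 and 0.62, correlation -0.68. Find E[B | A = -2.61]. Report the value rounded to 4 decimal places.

2.1652

E[B | A=x] = μ_B + ρ(σ_B/σ_A)(x − μ_A) for jointly normal variables.
E[B | A=-2.61] = 2.90 + (-0.68)·(0.62/0.70)·(-2.61 − (-3.83)) = 2.90 + (-0.60229)·(1.22) = 2.1652.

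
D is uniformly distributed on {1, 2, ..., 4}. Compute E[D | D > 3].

Given D > 3, D is equally likely to be any of {4}.
E[D | D > 3] = (4) / 1 = 4.

4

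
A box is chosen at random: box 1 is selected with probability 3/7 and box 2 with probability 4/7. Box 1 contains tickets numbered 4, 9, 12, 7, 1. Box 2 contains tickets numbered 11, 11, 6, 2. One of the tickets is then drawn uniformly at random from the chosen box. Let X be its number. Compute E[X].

249/35

E[X | box 1] = (4+9+12+7+1)/5 = 33/5.
E[X | box 2] = (11+11+6+2)/4 = 15/2.
E[X] = (3/7)·(33/5) + (4/7)·(15/2) = 249/35.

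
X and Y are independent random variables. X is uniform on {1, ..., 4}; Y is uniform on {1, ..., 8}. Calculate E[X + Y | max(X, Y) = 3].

P(max(X, Y) = 3) = 5/32.
Summing (X+Y)·P(x,y) over outcomes with max(X, Y) = 3 gives 3/4.
E[X + Y | max(X, Y) = 3] = (3/4) / (5/32) = 24/5.

24/5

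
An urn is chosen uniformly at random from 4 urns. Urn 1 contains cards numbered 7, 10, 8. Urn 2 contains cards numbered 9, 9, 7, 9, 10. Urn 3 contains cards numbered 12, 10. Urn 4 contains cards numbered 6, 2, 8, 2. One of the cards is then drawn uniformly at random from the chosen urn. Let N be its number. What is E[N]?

E[N | urn 1] = (7+10+8)/3 = 25/3.
E[N | urn 2] = (9+9+7+9+10)/5 = 44/5.
E[N | urn 3] = (12+10)/2 = 11.
E[N | urn 4] = (6+2+8+2)/4 = 9/2.
By the law of total expectation,
E[N] = (1/4)·(25/3) + (1/4)·(44/5) + (1/4)·(11) + (1/4)·(9/2) = 979/120.

979/120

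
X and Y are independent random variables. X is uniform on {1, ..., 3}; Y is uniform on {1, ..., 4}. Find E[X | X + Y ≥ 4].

P(X + Y ≥ 4) = 3/4.
Summing X·P(x,y) over outcomes with X + Y ≥ 4 gives 5/3.
E[X | X + Y ≥ 4] = (5/3) / (3/4) = 20/9.

20/9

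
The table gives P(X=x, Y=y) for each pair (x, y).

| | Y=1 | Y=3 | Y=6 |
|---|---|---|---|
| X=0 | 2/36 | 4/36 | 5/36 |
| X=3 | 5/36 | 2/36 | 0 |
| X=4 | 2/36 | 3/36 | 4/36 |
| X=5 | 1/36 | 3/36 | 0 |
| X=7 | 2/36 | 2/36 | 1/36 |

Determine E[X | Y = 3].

47/14

P(Y = 3) = 7/18.
Σ X·P over the event = 0·(4/36) + 3·(2/36) + 4·(3/36) + 5·(3/36) + 7·(2/36) = 47/36.
E[X | Y = 3] = (47/36) / (7/18) = 47/14.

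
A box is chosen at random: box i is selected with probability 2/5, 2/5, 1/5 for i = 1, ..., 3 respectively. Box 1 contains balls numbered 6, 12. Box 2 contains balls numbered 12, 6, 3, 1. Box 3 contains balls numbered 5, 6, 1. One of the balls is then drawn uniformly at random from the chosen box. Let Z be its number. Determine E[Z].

33/5

E[Z | box 1] = (6+12)/2 = 9.
E[Z | box 2] = (12+6+3+1)/4 = 11/2.
E[Z | box 3] = (5+6+1)/3 = 4.
By the law of total expectation,
E[Z] = (2/5)·(9) + (2/5)·(11/2) + (1/5)·(4) = 33/5.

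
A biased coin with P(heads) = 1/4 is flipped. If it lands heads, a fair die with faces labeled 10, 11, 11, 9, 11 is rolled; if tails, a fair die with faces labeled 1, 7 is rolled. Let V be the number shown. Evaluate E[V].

E[V | heads] = (10+11+11+9+11)/5 = 52/5.
E[V | tails] = (1+7)/2 = 4.
By the law of total expectation,
E[V] = (1/4)·(52/5) + (3/4)·(4) = 28/5.

28/5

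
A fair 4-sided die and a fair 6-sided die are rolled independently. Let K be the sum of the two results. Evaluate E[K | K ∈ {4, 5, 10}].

P(K ∈ {4, 5, 10}) = 1/3.
Σ over the event: 4·1/8 + 5·1/6 + 10·1/24 = 7/4.
E[K | K ∈ {4, 5, 10}] = (7/4) / (1/3) = 21/4.

21/4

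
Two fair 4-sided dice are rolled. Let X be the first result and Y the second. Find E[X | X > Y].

Outcomes with X > Y: (2,1), (3,1), (3,2), (4,1), (4,2), (4,3), each with probability 1/16.
E[X | X > Y] = (2 + 3 + 3 + 4 + 4 + 4) / 6 = 10/3.

10/3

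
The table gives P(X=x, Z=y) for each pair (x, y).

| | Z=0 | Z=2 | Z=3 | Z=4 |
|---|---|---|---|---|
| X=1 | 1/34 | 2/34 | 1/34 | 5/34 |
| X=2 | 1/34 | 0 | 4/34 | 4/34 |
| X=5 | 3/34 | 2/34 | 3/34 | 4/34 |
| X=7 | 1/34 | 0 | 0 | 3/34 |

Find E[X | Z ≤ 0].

P(Z ≤ 0) = 3/17.
Σ X·P over the event = 1·(1/34) + 2·(1/34) + 5·(3/34) + 7·(1/34) = 25/34.
E[X | Z ≤ 0] = (25/34) / (3/17) = 25/6.

25/6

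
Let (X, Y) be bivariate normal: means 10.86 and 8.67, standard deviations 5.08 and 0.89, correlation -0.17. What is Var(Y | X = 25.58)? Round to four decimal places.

0.7692

The conditional variance in a bivariate normal is σ_Y²(1 − ρ²), independent of x.
Var(Y | X=25.58) = (0.89)²·(1 − (-0.17)²) = 0.7921·0.9711 = 0.7692.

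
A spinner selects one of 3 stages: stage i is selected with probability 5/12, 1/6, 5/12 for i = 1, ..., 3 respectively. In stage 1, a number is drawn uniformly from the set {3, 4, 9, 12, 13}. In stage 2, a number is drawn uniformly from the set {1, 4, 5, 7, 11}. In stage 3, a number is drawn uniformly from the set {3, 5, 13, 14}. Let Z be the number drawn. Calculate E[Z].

1919/240

E[Z | stage 1] = (3+4+9+12+13)/5 = 41/5.
E[Z | stage 2] = (1+4+5+7+11)/5 = 28/5.
E[Z | stage 3] = (3+5+13+14)/4 = 35/4.
E[Z] = (5/12)·(41/5) + (1/6)·(28/5) + (5/12)·(35/4) = 1919/240.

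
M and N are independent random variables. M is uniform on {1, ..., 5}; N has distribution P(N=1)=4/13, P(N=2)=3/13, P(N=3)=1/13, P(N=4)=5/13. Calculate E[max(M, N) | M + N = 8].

25/6

P(M + N = 8) = 6/65.
Summing max(M,N)·P(x,y) over outcomes with M + N = 8 gives 5/13.
E[max(M, N) | M + N = 8] = (5/13) / (6/65) = 25/6.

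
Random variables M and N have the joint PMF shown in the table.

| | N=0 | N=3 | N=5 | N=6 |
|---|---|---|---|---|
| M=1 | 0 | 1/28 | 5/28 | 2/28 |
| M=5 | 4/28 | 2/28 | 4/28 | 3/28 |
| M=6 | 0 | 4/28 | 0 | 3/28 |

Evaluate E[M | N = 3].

5

P(N = 3) = 1/4.
Σ M·P over the event = 1·(1/28) + 5·(2/28) + 6·(4/28) = 5/4.
E[M | N = 3] = (5/4) / (1/4) = 5.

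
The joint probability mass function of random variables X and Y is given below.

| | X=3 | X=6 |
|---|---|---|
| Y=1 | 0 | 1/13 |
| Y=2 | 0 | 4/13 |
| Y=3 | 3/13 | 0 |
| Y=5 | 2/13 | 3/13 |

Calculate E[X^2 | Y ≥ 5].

P(Y ≥ 5) = 5/13.
Σ X^2·P over the event = 9·(2/13) + 36·(3/13) = 126/13.
E[X^2 | Y ≥ 5] = (126/13) / (5/13) = 126/5.

126/5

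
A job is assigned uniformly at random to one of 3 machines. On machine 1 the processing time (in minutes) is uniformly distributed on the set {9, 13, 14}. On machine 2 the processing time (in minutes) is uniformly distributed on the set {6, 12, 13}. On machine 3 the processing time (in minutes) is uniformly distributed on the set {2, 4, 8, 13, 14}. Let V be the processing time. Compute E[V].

458/45

E[V | machine 1] = (9+13+14)/3 = 12.
E[V | machine 2] = (6+12+13)/3 = 31/3.
E[V | machine 3] = (2+4+8+13+14)/5 = 41/5.
E[V] = (1/3)·(12) + (1/3)·(31/3) + (1/3)·(41/5) = 458/45.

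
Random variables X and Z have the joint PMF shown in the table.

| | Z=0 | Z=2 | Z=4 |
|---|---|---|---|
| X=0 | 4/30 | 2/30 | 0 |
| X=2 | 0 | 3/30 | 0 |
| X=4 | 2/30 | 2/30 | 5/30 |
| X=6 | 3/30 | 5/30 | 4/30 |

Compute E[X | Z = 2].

11/3

P(Z = 2) = 2/5.
Σ X·P over the event = 0·(2/30) + 2·(3/30) + 4·(2/30) + 6·(5/30) = 22/15.
E[X | Z = 2] = (22/15) / (2/5) = 11/3.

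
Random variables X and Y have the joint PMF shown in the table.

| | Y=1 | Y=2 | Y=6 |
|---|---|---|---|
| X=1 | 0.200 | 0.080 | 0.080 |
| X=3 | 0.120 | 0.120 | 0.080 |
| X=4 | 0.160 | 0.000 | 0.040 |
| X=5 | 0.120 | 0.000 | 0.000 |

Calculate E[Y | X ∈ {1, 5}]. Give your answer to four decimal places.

P(X ∈ {1, 5}) = 0.480.
Σ Y·P over the event = 1·(0.200) + 2·(0.080) + 6·(0.080) + 1·(0.120) = 0.960.
E[Y | X ∈ {1, 5}] = (0.960) / (0.480) = 2.0000.

2.0000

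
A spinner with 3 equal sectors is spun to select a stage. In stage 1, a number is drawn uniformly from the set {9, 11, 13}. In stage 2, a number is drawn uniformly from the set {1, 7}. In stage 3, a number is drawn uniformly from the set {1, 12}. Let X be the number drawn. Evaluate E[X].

43/6

E[X | stage 1] = (9+11+13)/3 = 11.
E[X | stage 2] = (1+7)/2 = 4.
E[X | stage 3] = (1+12)/2 = 13/2.
By the law of total expectation,
E[X] = (1/3)·(11) + (1/3)·(4) + (1/3)·(13/2) = 43/6.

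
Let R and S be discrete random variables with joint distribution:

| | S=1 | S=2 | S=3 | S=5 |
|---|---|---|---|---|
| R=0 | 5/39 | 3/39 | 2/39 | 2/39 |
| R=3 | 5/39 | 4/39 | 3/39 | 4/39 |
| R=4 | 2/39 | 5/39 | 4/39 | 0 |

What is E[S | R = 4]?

P(R = 4) = 11/39.
Σ S·P over the event = 1·(2/39) + 2·(5/39) + 3·(4/39) = 8/13.
E[S | R = 4] = (8/13) / (11/39) = 24/11.

24/11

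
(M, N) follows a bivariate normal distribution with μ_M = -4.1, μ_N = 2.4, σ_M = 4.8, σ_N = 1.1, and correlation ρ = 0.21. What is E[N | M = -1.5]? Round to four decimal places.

2.5251

For a bivariate normal, E[N | M=x] = μ_N + ρ·(σ_N/σ_M)·(x − μ_M).
E[N | M=-1.5] = 2.4 + (0.21)·(1.1/4.8)·(-1.5 − (-4.1)) = 2.4 + (0.048125)·(2.6) = 2.5251.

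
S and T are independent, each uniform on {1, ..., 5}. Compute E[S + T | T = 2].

5

Outcomes with T = 2: (1,2), (2,2), (3,2), (4,2), (5,2), each with probability 1/25.
E[S + T | T = 2] = (3 + 4 + 5 + 6 + 7) / 5 = 5.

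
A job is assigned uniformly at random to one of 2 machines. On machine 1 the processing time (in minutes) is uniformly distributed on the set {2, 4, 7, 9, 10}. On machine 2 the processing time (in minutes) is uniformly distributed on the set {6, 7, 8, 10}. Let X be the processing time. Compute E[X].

283/40

E[X | machine 1] = (2+4+7+9+10)/5 = 32/5.
E[X | machine 2] = (6+7+8+10)/4 = 31/4.
By the law of total expectation,
E[X] = (1/2)·(32/5) + (1/2)·(31/4) = 283/40.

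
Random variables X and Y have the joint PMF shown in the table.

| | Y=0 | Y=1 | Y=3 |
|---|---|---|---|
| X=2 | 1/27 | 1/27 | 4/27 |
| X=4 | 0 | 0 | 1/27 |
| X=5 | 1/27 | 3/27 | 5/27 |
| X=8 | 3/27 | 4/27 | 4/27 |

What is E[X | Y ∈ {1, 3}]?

P(Y ∈ {1, 3}) = 22/27.
Σ X·P over the event = 2·(1/27) + 2·(4/27) + 4·(1/27) + 5·(3/27) + 5·(5/27) + 8·(4/27) + 8·(4/27) = 118/27.
E[X | Y ∈ {1, 3}] = (118/27) / (22/27) = 59/11.

59/11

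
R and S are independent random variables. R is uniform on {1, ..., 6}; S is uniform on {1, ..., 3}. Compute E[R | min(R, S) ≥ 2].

Outcomes with min(R, S) ≥ 2: (2,2), (2,3), (3,2), (3,3), (4,2), (4,3), (5,2), (5,3), (6,2), (6,3), each with probability 1/18.
E[R | min(R, S) ≥ 2] = (2 + 2 + 3 + 3 + 4 + 4 + 5 + 5 + 6 + 6) / 10 = 4.

4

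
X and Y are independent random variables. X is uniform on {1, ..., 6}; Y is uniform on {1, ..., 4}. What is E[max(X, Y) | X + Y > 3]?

89/21

P(X + Y > 3) = 7/8.
Summing max(X,Y)·P(x,y) over outcomes with X + Y > 3 gives 89/24.
E[max(X, Y) | X + Y > 3] = (89/24) / (7/8) = 89/21.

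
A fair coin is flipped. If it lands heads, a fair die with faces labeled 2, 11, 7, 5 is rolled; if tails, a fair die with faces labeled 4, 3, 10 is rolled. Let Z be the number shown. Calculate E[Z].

E[Z | heads] = (2+11+7+5)/4 = 25/4.
E[Z | tails] = (4+3+10)/3 = 17/3.
E[Z] = (1/2)·(25/4) + (1/2)·(17/3) = 143/24.

143/24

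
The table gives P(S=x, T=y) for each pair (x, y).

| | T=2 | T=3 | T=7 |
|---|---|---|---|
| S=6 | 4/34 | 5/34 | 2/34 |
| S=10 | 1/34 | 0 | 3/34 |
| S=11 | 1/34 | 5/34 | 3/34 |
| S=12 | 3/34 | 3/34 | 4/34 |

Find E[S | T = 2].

9

P(T = 2) = 9/34.
Σ S·P over the event = 6·(4/34) + 10·(1/34) + 11·(1/34) + 12·(3/34) = 81/34.
E[S | T = 2] = (81/34) / (9/34) = 9.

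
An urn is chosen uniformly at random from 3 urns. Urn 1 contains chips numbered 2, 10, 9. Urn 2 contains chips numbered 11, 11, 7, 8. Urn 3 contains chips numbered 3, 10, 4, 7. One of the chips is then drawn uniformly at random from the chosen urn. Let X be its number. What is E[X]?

E[X | urn 1] = (2+10+9)/3 = 7.
E[X | urn 2] = (11+11+7+8)/4 = 37/4.
E[X | urn 3] = (3+10+4+7)/4 = 6.
By the law of total expectation,
E[X] = (1/3)·(7) + (1/3)·(37/4) + (1/3)·(6) = 89/12.

89/12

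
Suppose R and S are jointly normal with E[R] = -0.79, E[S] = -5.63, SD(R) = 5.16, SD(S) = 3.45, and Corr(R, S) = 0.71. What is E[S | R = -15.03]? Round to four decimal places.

The regression of S on R has slope ρ·σ_S/σ_R and passes through (μ_R, μ_S).
E[S | R=-15.03] = -5.63 + (0.71)·(3.45/5.16)·(-15.03 − (-0.79)) = -5.63 + (0.47471)·(-14.24) = -12.3899.

-12.3899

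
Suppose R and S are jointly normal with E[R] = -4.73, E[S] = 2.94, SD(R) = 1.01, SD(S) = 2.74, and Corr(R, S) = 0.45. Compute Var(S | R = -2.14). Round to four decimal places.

Var(S | R=x) = (1 − ρ²)·σ_S².
Var(S | R=-2.14) = (2.74)²·(1 − (0.45)²) = 7.5076·0.7975 = 5.9873.

5.9873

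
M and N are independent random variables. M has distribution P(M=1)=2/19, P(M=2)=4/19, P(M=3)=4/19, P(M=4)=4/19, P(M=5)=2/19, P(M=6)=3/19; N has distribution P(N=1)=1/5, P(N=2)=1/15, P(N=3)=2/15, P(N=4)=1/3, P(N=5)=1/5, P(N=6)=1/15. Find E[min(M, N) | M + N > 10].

73/14

P(M + N > 10) = 14/285.
Summing min(M,N)·P(x,y) over outcomes with M + N > 10 gives 73/285.
E[min(M, N) | M + N > 10] = (73/285) / (14/285) = 73/14.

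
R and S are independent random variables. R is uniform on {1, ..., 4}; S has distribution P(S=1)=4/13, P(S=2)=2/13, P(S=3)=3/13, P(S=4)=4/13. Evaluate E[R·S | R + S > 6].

148/11

P(R + S > 6) = 11/52.
Summing RS·P(x,y) over outcomes with R + S > 6 gives 37/13.
E[R·S | R + S > 6] = (37/13) / (11/52) = 148/11.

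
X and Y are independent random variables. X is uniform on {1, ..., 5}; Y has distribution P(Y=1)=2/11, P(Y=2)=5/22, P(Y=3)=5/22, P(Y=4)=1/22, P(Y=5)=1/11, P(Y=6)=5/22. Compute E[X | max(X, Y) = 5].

21/5

P(max(X, Y) = 5) = 5/22.
Summing X·P(x,y) over outcomes with max(X, Y) = 5 gives 21/22.
E[X | max(X, Y) = 5] = (21/22) / (5/22) = 21/5.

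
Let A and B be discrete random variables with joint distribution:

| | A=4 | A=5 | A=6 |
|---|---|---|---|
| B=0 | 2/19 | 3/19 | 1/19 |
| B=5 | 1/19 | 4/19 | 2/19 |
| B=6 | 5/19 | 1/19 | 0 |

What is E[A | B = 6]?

P(B = 6) = 6/19.
Σ A·P over the event = 4·(5/19) + 5·(1/19) = 25/19.
E[A | B = 6] = (25/19) / (6/19) = 25/6.

25/6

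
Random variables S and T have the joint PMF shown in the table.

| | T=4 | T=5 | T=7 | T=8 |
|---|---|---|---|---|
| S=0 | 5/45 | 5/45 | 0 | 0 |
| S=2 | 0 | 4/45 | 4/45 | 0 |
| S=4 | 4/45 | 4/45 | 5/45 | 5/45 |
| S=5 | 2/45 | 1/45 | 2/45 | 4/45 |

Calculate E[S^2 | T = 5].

P(T = 5) = 14/45.
Σ S^2·P over the event = 0·(5/45) + 4·(4/45) + 16·(4/45) + 25·(1/45) = 7/3.
E[S^2 | T = 5] = (7/3) / (14/45) = 15/2.

15/2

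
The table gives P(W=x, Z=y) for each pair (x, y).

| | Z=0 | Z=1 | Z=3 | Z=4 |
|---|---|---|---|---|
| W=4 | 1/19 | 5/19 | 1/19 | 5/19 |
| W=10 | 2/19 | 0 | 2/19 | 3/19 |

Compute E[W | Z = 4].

P(Z = 4) = 8/19.
Summing W·P(W=x,Z=y) over the conditioning event gives 50/19.
E[W | Z = 4] = (50/19) / (8/19) = 25/4.

25/4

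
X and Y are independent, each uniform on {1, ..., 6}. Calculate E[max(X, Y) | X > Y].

P(X > Y) = 5/12.
Summing max(X,Y)·P(x,y) over outcomes with X > Y gives 35/18.
E[max(X, Y) | X > Y] = (35/18) / (5/12) = 14/3.

14/3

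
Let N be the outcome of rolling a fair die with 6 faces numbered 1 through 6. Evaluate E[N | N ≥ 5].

Given N ≥ 5, N is equally likely to be any of {5, 6}.
E[N | N ≥ 5] = (5 + 6) / 2 = 11/2.

11/2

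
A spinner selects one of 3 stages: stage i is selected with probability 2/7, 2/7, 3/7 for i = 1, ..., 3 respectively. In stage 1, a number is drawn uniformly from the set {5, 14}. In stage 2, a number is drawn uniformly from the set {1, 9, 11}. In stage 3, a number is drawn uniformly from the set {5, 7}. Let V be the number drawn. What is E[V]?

51/7

E[V | stage 1] = (5+14)/2 = 19/2.
E[V | stage 2] = (1+9+11)/3 = 7.
E[V | stage 3] = (5+7)/2 = 6.
E[V] = (2/7)·(19/2) + (2/7)·(7) + (3/7)·(6) = 51/7.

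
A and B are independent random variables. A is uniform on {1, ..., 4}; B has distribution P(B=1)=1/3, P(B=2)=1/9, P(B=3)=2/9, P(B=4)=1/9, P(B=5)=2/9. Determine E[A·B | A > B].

5

P(A > B) = 13/36.
Summing AB·P(x,y) over outcomes with A > B gives 65/36.
E[A·B | A > B] = (65/36) / (13/36) = 5.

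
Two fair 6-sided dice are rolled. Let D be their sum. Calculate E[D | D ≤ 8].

76/13

P(D ≤ 8) = 13/18.
Σ over the event: 2·1/36 + 3·1/18 + 4·1/12 + 5·1/9 + 6·5/36 + 7·1/6 + 8·5/36 = 38/9.
E[D | D ≤ 8] = (38/9) / (13/18) = 76/13.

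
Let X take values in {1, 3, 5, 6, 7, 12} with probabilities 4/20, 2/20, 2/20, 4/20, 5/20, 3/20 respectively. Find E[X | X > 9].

P(X > 9) = 3/20.
Σ over the event: 12·3/20 = 9/5.
E[X | X > 9] = (9/5) / (3/20) = 12.

12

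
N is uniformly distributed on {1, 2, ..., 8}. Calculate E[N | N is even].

5

Given N is even, N is equally likely to be any of {2, 4, 6, 8}.
E[N | N is even] = (2 + 4 + 6 + 8) / 4 = 5.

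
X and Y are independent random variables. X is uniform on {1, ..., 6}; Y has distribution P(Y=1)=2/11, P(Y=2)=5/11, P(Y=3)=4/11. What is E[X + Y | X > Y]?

P(X > Y) = 7/11.
Summing (X+Y)·P(x,y) over outcomes with X > Y gives 46/11.
E[X + Y | X > Y] = (46/11) / (7/11) = 46/7.

46/7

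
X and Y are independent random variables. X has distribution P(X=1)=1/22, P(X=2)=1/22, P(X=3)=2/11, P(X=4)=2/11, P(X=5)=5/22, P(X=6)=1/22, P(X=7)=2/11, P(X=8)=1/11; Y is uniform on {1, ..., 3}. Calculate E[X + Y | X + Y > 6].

59/7

P(X + Y > 6) = 35/66.
Summing (X+Y)·P(x,y) over outcomes with X + Y > 6 gives 295/66.
E[X + Y | X + Y > 6] = (295/66) / (35/66) = 59/7.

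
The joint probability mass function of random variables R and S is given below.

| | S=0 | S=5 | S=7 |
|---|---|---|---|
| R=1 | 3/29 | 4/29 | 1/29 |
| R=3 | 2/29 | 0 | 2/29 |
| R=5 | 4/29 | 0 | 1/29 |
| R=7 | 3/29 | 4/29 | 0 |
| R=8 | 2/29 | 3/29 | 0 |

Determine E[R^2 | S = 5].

P(S = 5) = 11/29.
Σ R^2·P over the event = 1·(4/29) + 49·(4/29) + 64·(3/29) = 392/29.
E[R^2 | S = 5] = (392/29) / (11/29) = 392/11.

392/11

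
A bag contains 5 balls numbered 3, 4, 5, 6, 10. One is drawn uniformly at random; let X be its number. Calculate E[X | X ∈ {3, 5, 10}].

6

P(X ∈ {3, 5, 10}) = 3/5.
Σ over the event: 3·1/5 + 5·1/5 + 10·1/5 = 18/5.
E[X | X ∈ {3, 5, 10}] = (18/5) / (3/5) = 6.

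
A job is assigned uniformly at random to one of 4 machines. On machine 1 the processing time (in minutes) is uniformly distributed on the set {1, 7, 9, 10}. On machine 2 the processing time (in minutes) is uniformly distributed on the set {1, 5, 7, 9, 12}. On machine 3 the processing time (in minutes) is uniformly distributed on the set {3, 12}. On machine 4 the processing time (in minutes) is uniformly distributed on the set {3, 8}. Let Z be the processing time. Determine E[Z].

E[Z | machine 1] = (1+7+9+10)/4 = 27/4.
E[Z | machine 2] = (1+5+7+9+12)/5 = 34/5.
E[Z | machine 3] = (3+12)/2 = 15/2.
E[Z | machine 4] = (3+8)/2 = 11/2.
E[Z] = (1/4)·(27/4) + (1/4)·(34/5) + (1/4)·(15/2) + (1/4)·(11/2) = 531/80.

531/80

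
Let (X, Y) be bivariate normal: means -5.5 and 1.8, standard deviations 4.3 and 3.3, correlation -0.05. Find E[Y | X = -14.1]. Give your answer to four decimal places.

The regression of Y on X has slope ρ·σ_Y/σ_X and passes through (μ_X, μ_Y).
E[Y | X=-14.1] = 1.8 + (-0.05)·(3.3/4.3)·(-14.1 − (-5.5)) = 1.8 + (-0.038372)·(-8.6) = 2.1300.

2.1300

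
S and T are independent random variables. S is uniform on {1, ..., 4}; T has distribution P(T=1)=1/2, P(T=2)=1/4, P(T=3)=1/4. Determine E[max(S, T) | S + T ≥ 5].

25/7

P(S + T ≥ 5) = 7/16.
Summing max(S,T)·P(x,y) over outcomes with S + T ≥ 5 gives 25/16.
E[max(S, T) | S + T ≥ 5] = (25/16) / (7/16) = 25/7.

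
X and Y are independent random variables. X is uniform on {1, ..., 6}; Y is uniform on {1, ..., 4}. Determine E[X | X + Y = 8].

5

Outcomes with X + Y = 8: (4,4), (5,3), (6,2), each with probability 1/24.
E[X | X + Y = 8] = (4 + 5 + 6) / 3 = 5.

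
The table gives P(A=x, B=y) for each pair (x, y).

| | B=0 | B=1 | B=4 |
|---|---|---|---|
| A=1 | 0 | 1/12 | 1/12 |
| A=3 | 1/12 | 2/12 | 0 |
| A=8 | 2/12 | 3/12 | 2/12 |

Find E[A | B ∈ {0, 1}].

50/9

P(B ∈ {0, 1}) = 3/4.
Σ A·P over the event = 1·(1/12) + 3·(1/12) + 3·(2/12) + 8·(2/12) + 8·(3/12) = 25/6.
E[A | B ∈ {0, 1}] = (25/6) / (3/4) = 50/9.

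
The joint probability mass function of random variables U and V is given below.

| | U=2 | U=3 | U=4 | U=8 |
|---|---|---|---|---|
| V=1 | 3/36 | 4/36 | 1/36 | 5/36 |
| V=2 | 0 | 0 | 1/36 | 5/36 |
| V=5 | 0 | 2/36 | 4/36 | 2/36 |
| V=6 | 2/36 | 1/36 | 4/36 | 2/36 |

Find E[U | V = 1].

P(V = 1) = 13/36.
Σ U·P over the event = 2·(3/36) + 3·(4/36) + 4·(1/36) + 8·(5/36) = 31/18.
E[U | V = 1] = (31/18) / (13/36) = 62/13.

62/13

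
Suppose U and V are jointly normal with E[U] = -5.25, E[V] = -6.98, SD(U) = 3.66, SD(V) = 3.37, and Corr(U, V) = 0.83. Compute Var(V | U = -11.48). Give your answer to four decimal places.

Var(V | U=x) = (1 − ρ²)·σ_V².
Var(V | U=-11.48) = (3.37)²·(1 − (0.83)²) = 11.3569·0.3111 = 3.5331.

3.5331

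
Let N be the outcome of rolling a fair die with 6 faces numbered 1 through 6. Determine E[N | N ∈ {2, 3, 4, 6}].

P(N ∈ {2, 3, 4, 6}) = 2/3.
Σ over the event: 2·1/6 + 3·1/6 + 4·1/6 + 6·1/6 = 5/2.
E[N | N ∈ {2, 3, 4, 6}] = (5/2) / (2/3) = 15/4.

15/4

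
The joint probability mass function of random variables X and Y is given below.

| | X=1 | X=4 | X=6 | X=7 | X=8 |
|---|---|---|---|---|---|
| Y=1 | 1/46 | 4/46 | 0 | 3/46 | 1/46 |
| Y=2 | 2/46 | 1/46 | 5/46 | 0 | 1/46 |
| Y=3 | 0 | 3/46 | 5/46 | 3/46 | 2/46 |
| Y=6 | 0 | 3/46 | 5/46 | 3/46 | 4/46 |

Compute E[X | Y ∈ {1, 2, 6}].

185/33

P(Y ∈ {1, 2, 6}) = 33/46.
Summing X·P(X=x,Y=y) over the conditioning event gives 185/46.
E[X | Y ∈ {1, 2, 6}] = (185/46) / (33/46) = 185/33.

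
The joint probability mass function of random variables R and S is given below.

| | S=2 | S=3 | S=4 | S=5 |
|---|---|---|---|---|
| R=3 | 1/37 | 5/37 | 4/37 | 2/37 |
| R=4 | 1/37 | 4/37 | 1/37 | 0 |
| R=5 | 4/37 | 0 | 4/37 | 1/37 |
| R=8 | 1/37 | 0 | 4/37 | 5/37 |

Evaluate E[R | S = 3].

P(S = 3) = 9/37.
Σ R·P over the event = 3·(5/37) + 4·(4/37) = 31/37.
E[R | S = 3] = (31/37) / (9/37) = 31/9.

31/9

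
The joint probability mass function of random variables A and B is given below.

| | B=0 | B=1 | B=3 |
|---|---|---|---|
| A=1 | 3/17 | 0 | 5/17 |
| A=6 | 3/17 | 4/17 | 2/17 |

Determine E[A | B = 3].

P(B = 3) = 7/17.
Σ A·P over the event = 1·(5/17) + 6·(2/17) = 1.
E[A | B = 3] = (1) / (7/17) = 17/7.

17/7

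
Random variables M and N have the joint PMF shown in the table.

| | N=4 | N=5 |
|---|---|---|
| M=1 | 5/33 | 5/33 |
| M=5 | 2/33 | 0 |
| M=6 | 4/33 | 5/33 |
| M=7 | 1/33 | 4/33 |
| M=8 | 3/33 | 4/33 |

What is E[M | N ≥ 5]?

95/18

P(N ≥ 5) = 6/11.
Σ M·P over the event = 1·(5/33) + 6·(5/33) + 7·(4/33) + 8·(4/33) = 95/33.
E[M | N ≥ 5] = (95/33) / (6/11) = 95/18.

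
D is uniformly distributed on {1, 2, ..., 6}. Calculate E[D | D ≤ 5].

3

Given D ≤ 5, D is equally likely to be any of {1, 2, 3, 4, 5}.
E[D | D ≤ 5] = (1 + 2 + 3 + 4 + 5) / 5 = 3.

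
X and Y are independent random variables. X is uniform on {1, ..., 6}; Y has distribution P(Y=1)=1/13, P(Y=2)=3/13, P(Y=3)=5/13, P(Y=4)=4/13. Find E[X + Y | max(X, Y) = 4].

162/25

P(max(X, Y) = 4) = 25/78.
Summing (X+Y)·P(x,y) over outcomes with max(X, Y) = 4 gives 27/13.
E[X + Y | max(X, Y) = 4] = (27/13) / (25/78) = 162/25.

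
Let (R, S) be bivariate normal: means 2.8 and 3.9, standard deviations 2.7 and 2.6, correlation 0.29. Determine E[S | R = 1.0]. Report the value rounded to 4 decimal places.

E[S | R=x] = μ_S + ρ(σ_S/σ_R)(x − μ_R) for jointly normal variables.
E[S | R=1.0] = 3.9 + (0.29)·(2.6/2.7)·(1.0 − (2.8)) = 3.9 + (0.27926)·(-1.8) = 3.3973.

3.3973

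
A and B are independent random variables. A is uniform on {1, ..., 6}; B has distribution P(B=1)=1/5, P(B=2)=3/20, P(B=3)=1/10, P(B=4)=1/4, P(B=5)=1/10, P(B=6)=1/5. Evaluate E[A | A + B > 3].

P(A + B > 3) = 109/120.
Summing A·P(x,y) over outcomes with A + B > 3 gives 27/8.
E[A | A + B > 3] = (27/8) / (109/120) = 405/109.

405/109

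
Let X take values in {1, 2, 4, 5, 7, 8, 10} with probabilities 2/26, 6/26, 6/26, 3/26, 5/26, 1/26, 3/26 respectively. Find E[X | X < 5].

P(X < 5) = 7/13.
Σ over the event: 1·1/13 + 2·3/13 + 4·3/13 = 19/13.
E[X | X < 5] = (19/13) / (7/13) = 19/7.

19/7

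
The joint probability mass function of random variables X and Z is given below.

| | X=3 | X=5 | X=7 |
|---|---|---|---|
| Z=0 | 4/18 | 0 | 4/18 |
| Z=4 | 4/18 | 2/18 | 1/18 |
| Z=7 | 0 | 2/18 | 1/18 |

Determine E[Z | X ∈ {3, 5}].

P(X ∈ {3, 5}) = 2/3.
Σ Z·P over the event = 0·(4/18) + 4·(4/18) + 4·(2/18) + 7·(2/18) = 19/9.
E[Z | X ∈ {3, 5}] = (19/9) / (2/3) = 19/6.

19/6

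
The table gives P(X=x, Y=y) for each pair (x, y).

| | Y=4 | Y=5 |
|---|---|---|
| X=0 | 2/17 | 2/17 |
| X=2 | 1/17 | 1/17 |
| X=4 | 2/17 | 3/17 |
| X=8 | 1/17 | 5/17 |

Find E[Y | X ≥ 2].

61/13

P(X ≥ 2) = 13/17.
Σ Y·P over the event = 4·(1/17) + 5·(1/17) + 4·(2/17) + 5·(3/17) + 4·(1/17) + 5·(5/17) = 61/17.
E[Y | X ≥ 2] = (61/17) / (13/17) = 61/13.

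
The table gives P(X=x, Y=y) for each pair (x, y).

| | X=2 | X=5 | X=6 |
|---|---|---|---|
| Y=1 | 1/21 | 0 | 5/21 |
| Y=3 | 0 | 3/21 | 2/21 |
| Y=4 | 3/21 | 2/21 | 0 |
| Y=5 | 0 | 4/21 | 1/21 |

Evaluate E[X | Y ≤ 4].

75/16

P(Y ≤ 4) = 16/21.
Summing X·P(X=x,Y=y) over the conditioning event gives 25/7.
E[X | Y ≤ 4] = (25/7) / (16/21) = 75/16.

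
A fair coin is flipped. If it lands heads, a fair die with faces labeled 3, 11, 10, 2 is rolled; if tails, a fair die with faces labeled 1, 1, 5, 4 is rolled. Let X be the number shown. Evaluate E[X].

37/8

E[X | heads] = (3+11+10+2)/4 = 13/2.
E[X | tails] = (1+1+5+4)/4 = 11/4.
E[X] = (1/2)·(13/2) + (1/2)·(11/4) = 37/8.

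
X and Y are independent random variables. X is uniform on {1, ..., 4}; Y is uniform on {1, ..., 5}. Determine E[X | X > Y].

P(X > Y) = 3/10.
Summing X·P(x,y) over outcomes with X > Y gives 1.
E[X | X > Y] = (1) / (3/10) = 10/3.

10/3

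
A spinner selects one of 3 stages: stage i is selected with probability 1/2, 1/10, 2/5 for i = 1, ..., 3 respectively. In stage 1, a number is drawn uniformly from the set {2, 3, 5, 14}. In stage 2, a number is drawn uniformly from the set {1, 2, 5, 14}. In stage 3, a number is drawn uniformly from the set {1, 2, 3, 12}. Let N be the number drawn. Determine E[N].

107/20

E[N | stage 1] = (2+3+5+14)/4 = 6.
E[N | stage 2] = (1+2+5+14)/4 = 11/2.
E[N | stage 3] = (1+2+3+12)/4 = 9/2.
E[N] = (1/2)·(6) + (1/10)·(11/2) + (2/5)·(9/2) = 107/20.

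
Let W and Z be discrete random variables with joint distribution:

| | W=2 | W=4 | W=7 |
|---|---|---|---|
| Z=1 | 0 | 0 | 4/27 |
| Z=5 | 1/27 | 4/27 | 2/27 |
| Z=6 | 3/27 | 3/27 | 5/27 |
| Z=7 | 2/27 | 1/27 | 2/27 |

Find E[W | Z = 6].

P(Z = 6) = 11/27.
Σ W·P over the event = 2·(3/27) + 4·(3/27) + 7·(5/27) = 53/27.
E[W | Z = 6] = (53/27) / (11/27) = 53/11.

53/11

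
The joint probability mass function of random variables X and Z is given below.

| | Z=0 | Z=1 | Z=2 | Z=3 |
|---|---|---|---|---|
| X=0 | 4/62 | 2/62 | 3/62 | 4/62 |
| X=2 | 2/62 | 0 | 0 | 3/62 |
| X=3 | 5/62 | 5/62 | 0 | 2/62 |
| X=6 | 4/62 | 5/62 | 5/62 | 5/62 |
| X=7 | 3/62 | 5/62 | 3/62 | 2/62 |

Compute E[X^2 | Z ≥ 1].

P(Z ≥ 1) = 22/31.
Summing X^2·P(X=x,Z=y) over the conditioning event gives 1105/62.
E[X^2 | Z ≥ 1] = (1105/62) / (22/31) = 1105/44.

1105/44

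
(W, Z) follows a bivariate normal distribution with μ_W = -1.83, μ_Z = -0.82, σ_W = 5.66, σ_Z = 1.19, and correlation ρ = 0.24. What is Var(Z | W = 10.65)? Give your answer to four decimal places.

1.3345

Var(Z | W=x) = (1 − ρ²)·σ_Z².
Var(Z | W=10.65) = (1.19)²·(1 − (0.24)²) = 1.4161·0.9424 = 1.3345.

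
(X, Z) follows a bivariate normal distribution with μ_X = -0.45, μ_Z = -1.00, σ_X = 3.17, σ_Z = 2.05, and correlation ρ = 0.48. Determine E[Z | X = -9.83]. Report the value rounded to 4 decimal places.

The regression of Z on X has slope ρ·σ_Z/σ_X and passes through (μ_X, μ_Z).
E[Z | X=-9.83] = -1.00 + (0.48)·(2.05/3.17)·(-9.83 − (-0.45)) = -1.00 + (0.31041)·(-9.38) = -3.9116.

-3.9116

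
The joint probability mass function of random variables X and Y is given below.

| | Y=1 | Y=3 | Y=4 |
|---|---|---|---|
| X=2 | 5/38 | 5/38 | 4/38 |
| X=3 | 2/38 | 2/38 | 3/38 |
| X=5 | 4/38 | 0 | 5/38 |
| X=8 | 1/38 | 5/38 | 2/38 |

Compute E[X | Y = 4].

P(Y = 4) = 7/19.
Summing X·P(X=x,Y=y) over the conditioning event gives 29/19.
E[X | Y = 4] = (29/19) / (7/19) = 29/7.

29/7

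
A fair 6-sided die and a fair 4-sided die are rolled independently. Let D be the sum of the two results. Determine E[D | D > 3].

136/21

P(D > 3) = 7/8.
Σ over the event: 4·1/8 + 5·1/6 + 6·1/6 + 7·1/6 + 8·1/8 + 9·1/12 + 10·1/24 = 17/3.
E[D | D > 3] = (17/3) / (7/8) = 136/21.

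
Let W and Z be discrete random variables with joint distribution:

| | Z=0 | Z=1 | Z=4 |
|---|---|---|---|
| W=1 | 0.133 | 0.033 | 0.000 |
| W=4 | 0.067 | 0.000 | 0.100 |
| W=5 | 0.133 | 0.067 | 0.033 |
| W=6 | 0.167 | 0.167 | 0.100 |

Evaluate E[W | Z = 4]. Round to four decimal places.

5.0000

P(Z = 4) = 0.233.
Σ W·P over the event = 4·(0.100) + 5·(0.033) + 6·(0.100) = 1.165.
E[W | Z = 4] = (1.165) / (0.233) = 5.0000.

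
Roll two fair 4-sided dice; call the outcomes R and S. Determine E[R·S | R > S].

Outcomes with R > S: (2,1), (3,1), (3,2), (4,1), (4,2), (4,3), each with probability 1/16.
E[R·S | R > S] = (2 + 3 + 6 + 4 + 8 + 12) / 6 = 35/6.

35/6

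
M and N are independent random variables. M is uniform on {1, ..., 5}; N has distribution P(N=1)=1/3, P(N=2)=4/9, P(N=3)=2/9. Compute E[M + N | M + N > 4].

P(M + N > 4) = 26/45.
Summing (M+N)·P(x,y) over outcomes with M + N > 4 gives 157/45.
E[M + N | M + N > 4] = (157/45) / (26/45) = 157/26.

157/26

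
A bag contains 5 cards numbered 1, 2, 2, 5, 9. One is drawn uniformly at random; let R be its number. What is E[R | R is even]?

P(R is even) = 2/5.
Σ over the event: 2·2/5 = 4/5.
E[R | R is even] = (4/5) / (2/5) = 2.

2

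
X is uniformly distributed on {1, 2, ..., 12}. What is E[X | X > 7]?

10

Given X > 7, X is equally likely to be any of {8, 9, 10, 11, 12}.
E[X | X > 7] = (8 + 9 + 10 + 11 + 12) / 5 = 10.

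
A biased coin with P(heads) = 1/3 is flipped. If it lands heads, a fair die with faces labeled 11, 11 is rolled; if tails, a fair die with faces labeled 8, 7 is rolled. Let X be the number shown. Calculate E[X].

26/3

E[X | heads] = (11+11)/2 = 11.
E[X | tails] = (8+7)/2 = 15/2.
By the law of total expectation,
E[X] = (1/3)·(11) + (2/3)·(15/2) = 26/3.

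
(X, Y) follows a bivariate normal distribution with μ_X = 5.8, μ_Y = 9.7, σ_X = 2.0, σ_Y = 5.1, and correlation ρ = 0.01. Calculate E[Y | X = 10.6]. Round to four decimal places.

9.8224

For a bivariate normal, E[Y | X=x] = μ_Y + ρ·(σ_Y/σ_X)·(x − μ_X).
E[Y | X=10.6] = 9.7 + (0.01)·(5.1/2.0)·(10.6 − (5.8)) = 9.7 + (0.0255)·(4.8) = 9.8224.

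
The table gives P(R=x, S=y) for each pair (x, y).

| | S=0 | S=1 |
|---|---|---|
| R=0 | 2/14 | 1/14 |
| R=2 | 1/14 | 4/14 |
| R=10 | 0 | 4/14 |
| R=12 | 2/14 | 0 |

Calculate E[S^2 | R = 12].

P(R = 12) = 1/7.
Σ S^2·P over the event = 0·(2/14) = 0.
E[S^2 | R = 12] = (0) / (1/7) = 0.

0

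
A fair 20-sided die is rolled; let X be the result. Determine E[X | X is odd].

Given X is odd, X is equally likely to be any of {1, 3, 5, 7, 9, 11, 13, 15, 17, 19}.
E[X | X is odd] = (1 + 3 + 5 + 7 + 9 + 11 + 13 + 15 + 17 + 19) / 10 = 10.

10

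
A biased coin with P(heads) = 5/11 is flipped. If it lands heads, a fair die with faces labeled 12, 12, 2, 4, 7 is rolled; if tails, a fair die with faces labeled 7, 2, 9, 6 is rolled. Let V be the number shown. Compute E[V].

73/11

E[V | heads] = (12+12+2+4+7)/5 = 37/5.
E[V | tails] = (7+2+9+6)/4 = 6.
E[V] = (5/11)·(37/5) + (6/11)·(6) = 73/11.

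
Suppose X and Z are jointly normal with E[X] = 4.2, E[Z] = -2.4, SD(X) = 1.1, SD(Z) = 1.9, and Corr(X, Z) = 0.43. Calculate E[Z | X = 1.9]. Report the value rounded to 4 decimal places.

E[Z | X=x] = μ_Z + ρ(σ_Z/σ_X)(x − μ_X) for jointly normal variables.
E[Z | X=1.9] = -2.4 + (0.43)·(1.9/1.1)·(1.9 − (4.2)) = -2.4 + (0.74273)·(-2.3) = -4.1083.

-4.1083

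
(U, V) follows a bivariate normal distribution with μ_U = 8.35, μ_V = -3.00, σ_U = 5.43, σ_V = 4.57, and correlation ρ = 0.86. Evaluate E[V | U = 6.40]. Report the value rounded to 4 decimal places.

E[V | U=x] = μ_V + ρ(σ_V/σ_U)(x − μ_U) for jointly normal variables.
E[V | U=6.40] = -3.00 + (0.86)·(4.57/5.43)·(6.40 − (8.35)) = -3.00 + (0.72379)·(-1.95) = -4.4114.

-4.4114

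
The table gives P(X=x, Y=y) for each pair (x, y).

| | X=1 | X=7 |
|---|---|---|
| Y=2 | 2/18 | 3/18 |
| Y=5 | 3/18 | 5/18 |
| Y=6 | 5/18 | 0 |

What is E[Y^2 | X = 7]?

137/8

P(X = 7) = 4/9.
Σ Y^2·P over the event = 4·(3/18) + 25·(5/18) = 137/18.
E[Y^2 | X = 7] = (137/18) / (4/9) = 137/8.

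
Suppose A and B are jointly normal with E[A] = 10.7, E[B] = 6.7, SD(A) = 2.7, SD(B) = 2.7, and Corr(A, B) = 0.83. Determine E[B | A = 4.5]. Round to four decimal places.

The regression of B on A has slope ρ·σ_B/σ_A and passes through (μ_A, μ_B).
E[B | A=4.5] = 6.7 + (0.83)·(2.7/2.7)·(4.5 − (10.7)) = 6.7 + (0.83)·(-6.2) = 1.5540.

1.5540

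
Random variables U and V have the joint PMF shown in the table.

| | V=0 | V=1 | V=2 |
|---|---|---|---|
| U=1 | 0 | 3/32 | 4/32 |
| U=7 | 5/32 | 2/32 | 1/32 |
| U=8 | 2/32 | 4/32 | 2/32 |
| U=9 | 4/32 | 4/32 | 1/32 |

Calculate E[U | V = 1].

P(V = 1) = 13/32.
Σ U·P over the event = 1·(3/32) + 7·(2/32) + 8·(4/32) + 9·(4/32) = 85/32.
E[U | V = 1] = (85/32) / (13/32) = 85/13.

85/13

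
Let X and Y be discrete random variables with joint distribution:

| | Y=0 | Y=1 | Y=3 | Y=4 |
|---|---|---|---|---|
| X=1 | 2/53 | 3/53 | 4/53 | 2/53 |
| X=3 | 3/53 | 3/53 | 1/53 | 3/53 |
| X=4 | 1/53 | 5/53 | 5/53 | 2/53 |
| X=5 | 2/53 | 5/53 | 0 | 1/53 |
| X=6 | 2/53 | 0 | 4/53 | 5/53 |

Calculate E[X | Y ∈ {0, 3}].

P(Y ∈ {0, 3}) = 24/53.
Summing X·P(X=x,Y=y) over the conditioning event gives 88/53.
E[X | Y ∈ {0, 3}] = (88/53) / (24/53) = 11/3.

11/3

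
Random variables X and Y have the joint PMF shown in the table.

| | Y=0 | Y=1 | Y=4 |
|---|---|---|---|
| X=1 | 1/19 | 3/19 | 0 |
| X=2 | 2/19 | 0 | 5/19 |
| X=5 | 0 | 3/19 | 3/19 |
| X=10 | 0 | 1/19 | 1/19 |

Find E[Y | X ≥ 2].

8/3

P(X ≥ 2) = 15/19.
Σ Y·P over the event = 0·(2/19) + 4·(5/19) + 1·(3/19) + 4·(3/19) + 1·(1/19) + 4·(1/19) = 40/19.
E[Y | X ≥ 2] = (40/19) / (15/19) = 8/3.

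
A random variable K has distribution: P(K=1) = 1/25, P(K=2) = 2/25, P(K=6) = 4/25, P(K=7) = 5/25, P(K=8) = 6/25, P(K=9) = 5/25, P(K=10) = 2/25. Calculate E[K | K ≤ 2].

5/3

P(K ≤ 2) = 3/25.
Σ over the event: 1·1/25 + 2·2/25 = 1/5.
E[K | K ≤ 2] = (1/5) / (3/25) = 5/3.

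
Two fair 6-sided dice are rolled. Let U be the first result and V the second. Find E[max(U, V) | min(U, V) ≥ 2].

P(min(U, V) ≥ 2) = 25/36.
Summing max(U,V)·P(x,y) over outcomes with min(U, V) ≥ 2 gives 10/3.
E[max(U, V) | min(U, V) ≥ 2] = (10/3) / (25/36) = 24/5.

24/5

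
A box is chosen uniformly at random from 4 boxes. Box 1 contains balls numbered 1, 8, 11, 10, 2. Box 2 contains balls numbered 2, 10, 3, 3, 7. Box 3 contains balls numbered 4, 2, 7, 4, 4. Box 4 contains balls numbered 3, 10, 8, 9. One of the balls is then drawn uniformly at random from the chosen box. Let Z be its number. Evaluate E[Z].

E[Z | box 1] = (1+8+11+10+2)/5 = 32/5.
E[Z | box 2] = (2+10+3+3+7)/5 = 5.
E[Z | box 3] = (4+2+7+4+4)/5 = 21/5.
E[Z | box 4] = (3+10+8+9)/4 = 15/2.
E[Z] = (1/4)·(32/5) + (1/4)·(5) + (1/4)·(21/5) + (1/4)·(15/2) = 231/40.

231/40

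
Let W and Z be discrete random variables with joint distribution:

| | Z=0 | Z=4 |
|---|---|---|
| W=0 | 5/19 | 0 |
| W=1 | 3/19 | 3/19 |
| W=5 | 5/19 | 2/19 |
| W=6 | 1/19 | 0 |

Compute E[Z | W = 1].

2

P(W = 1) = 6/19.
Σ Z·P over the event = 0·(3/19) + 4·(3/19) = 12/19.
E[Z | W = 1] = (12/19) / (6/19) = 2.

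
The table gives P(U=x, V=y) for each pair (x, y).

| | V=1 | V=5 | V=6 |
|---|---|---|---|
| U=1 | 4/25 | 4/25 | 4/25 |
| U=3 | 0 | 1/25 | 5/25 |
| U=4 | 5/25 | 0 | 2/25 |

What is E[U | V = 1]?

P(V = 1) = 9/25.
Σ U·P over the event = 1·(4/25) + 4·(5/25) = 24/25.
E[U | V = 1] = (24/25) / (9/25) = 8/3.

8/3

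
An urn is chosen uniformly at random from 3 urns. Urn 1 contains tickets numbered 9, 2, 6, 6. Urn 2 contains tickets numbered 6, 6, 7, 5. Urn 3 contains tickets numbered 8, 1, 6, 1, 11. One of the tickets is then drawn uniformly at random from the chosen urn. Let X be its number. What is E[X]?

E[X | urn 1] = (9+2+6+6)/4 = 23/4.
E[X | urn 2] = (6+6+7+5)/4 = 6.
E[X | urn 3] = (8+1+6+1+11)/5 = 27/5.
E[X] = (1/3)·(23/4) + (1/3)·(6) + (1/3)·(27/5) = 343/60.

343/60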